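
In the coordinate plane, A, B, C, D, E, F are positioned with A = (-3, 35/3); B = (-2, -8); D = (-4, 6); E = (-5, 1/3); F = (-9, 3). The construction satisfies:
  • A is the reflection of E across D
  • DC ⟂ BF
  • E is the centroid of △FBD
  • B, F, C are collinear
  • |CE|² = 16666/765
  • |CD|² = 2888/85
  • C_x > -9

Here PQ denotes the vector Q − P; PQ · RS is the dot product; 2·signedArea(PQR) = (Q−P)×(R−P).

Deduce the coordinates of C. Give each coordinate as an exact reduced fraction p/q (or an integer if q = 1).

1. C_x = -758/85  [B, F, C are collinear ∩ DC ⟂ BF]
2. C_y = 244/85  [B, F, C are collinear ∩ DC ⟂ BF]
   → C = (-758/85, 244/85)

C = (-758/85, 244/85)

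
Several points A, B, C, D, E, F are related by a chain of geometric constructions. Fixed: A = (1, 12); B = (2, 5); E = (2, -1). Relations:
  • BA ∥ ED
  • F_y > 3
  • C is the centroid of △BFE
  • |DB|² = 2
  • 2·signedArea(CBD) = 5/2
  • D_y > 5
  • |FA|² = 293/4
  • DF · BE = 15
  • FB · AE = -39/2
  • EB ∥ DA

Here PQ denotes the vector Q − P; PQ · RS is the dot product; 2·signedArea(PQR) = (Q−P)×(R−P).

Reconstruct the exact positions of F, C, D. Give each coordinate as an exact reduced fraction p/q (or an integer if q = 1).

C = (2, 5/2)
D = (1, 6)
F = (2, 7/2)

1. D_x = 1  [EB ∥ DA ∩ BA ∥ ED]
2. D_y = 6  [EB ∥ DA ∩ BA ∥ ED]
   → D = (1, 6)
3. F_x = 2  [FB · AE = -39/2 ∩ DF · BE = 15]
4. F_y = 7/2  [FB · AE = -39/2 ∩ DF · BE = 15]
   → F = (2, 7/2)
5. C_x = 2  [C is the centroid of △BFE]
6. C_y = 5/2  [C is the centroid of △BFE]
   → C = (2, 5/2)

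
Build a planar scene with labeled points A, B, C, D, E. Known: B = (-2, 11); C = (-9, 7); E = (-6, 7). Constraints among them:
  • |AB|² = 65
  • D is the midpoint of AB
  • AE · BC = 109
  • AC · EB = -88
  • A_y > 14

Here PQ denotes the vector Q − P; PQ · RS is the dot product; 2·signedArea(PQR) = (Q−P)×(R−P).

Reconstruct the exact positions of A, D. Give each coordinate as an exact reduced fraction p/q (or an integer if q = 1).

1. A_x = 5  [AE · BC = 109 ∩ AC · EB = -88]
2. A_y = 15  [AE · BC = 109 ∩ AC · EB = -88]
   → A = (5, 15)
3. D_x = 3/2  [D is the midpoint of AB]
4. D_y = 13  [D is the midpoint of AB]
   → D = (3/2, 13)

A = (5, 15)
D = (3/2, 13)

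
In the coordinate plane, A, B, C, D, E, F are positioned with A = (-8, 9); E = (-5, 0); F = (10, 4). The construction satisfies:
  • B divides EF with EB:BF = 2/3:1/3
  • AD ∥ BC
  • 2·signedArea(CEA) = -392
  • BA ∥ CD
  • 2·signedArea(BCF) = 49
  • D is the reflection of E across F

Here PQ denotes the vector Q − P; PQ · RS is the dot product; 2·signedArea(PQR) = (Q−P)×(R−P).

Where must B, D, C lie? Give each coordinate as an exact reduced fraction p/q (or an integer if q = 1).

1. B_x = 5  [B divides EF with EB:BF = 2/3:1/3]
2. B_y = 8/3  [B divides EF with EB:BF = 2/3:1/3]
   → B = (5, 8/3)
3. D_x = 25  [D is the reflection of E across F]
4. D_y = 8  [D is the reflection of E across F]
   → D = (25, 8)
5. C_x = 38  [BA ∥ CD ∩ AD ∥ BC]
6. C_y = 5/3  [BA ∥ CD ∩ AD ∥ BC]
   → C = (38, 5/3)

B = (5, 8/3)
C = (38, 5/3)
D = (25, 8)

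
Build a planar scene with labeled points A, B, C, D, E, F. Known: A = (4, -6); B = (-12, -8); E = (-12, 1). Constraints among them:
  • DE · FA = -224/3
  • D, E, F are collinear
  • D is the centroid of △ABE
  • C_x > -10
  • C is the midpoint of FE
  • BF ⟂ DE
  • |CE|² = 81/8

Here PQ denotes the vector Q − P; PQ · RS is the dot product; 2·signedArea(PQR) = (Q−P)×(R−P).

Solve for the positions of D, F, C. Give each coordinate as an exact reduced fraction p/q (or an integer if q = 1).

1. D_x = -20/3  [D is the centroid of △ABE]
2. D_y = -13/3  [D is the centroid of △ABE]
   → D = (-20/3, -13/3)
3. F_x = -15/2  [D, E, F are collinear ∩ BF ⟂ DE]
4. F_y = -7/2  [D, E, F are collinear ∩ BF ⟂ DE]
   → F = (-15/2, -7/2)
5. C_x = -39/4  [C is the midpoint of FE]
6. C_y = -5/4  [C is the midpoint of FE]
   → C = (-39/4, -5/4)

C = (-39/4, -5/4)
D = (-20/3, -13/3)
F = (-15/2, -7/2)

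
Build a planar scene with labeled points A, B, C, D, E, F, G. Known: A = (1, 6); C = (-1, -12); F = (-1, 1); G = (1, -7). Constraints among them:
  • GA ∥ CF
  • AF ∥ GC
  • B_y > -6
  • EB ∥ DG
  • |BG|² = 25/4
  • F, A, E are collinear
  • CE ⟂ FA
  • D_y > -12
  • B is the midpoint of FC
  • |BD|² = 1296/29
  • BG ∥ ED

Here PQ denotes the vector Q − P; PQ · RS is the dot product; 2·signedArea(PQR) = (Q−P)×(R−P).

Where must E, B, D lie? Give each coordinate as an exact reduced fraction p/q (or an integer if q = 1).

B = (-1, -11/2)
D = (-101/29, -679/58)
E = (-159/29, -296/29)

1. E_x = -159/29  [F, A, E are collinear ∩ CE ⟂ FA]
2. E_y = -296/29  [F, A, E are collinear ∩ CE ⟂ FA]
   → E = (-159/29, -296/29)
3. B_x = -1  [B is the midpoint of FC]
4. B_y = -11/2  [B is the midpoint of FC]
   → B = (-1, -11/2)
5. D_x = -101/29  [EB ∥ DG ∩ BG ∥ ED]
6. D_y = -679/58  [EB ∥ DG ∩ BG ∥ ED]
   → D = (-101/29, -679/58)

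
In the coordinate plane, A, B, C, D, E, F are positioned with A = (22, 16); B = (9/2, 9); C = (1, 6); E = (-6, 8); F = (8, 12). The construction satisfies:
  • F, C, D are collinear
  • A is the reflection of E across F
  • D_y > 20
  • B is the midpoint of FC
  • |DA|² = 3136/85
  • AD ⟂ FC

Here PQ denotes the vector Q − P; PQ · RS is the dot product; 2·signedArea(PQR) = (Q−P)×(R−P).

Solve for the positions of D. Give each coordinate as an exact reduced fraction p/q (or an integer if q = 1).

D = (1534/85, 1752/85)

1. D_x = 1534/85  [F, C, D are collinear ∩ AD ⟂ FC]
2. D_y = 1752/85  [F, C, D are collinear ∩ AD ⟂ FC]
   → D = (1534/85, 1752/85)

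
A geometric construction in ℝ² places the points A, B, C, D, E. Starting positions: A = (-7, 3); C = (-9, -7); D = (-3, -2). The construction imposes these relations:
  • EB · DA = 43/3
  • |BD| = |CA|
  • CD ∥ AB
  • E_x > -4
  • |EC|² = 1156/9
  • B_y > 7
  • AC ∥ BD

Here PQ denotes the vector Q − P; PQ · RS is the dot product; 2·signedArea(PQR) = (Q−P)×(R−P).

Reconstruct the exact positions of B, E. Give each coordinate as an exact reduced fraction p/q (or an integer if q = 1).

1. B_x = -1  [AC ∥ BD ∩ CD ∥ AB]
2. B_y = 8  [AC ∥ BD ∩ CD ∥ AB]
   → B = (-1, 8)
3. E_x = -11/3  [line 4·x + -5·y + 89/3 = 0 ∩ |EC|² = 1156/9]
4. E_y = 3  [line 4·x + -5·y + 89/3 = 0 ∩ |EC|² = 1156/9]
   → E = (-11/3, 3)

B = (-1, 8)
E = (-11/3, 3)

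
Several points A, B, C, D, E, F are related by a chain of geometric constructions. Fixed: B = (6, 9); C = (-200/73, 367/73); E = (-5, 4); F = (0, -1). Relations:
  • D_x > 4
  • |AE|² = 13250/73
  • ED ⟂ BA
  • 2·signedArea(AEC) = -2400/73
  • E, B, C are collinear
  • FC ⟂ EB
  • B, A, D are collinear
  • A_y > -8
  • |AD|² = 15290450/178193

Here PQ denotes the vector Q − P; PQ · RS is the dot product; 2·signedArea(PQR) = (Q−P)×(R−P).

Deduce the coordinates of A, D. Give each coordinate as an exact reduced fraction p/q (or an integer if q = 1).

A = (200/73, -513/73)
D = (11195/2441, 5004/2441)

1. A_x = 200/73  [line -75/73·x + 165/73·y + 1365/73 = 0 ∩ |AE|² = 13250/73]
2. A_y = -513/73  [line -75/73·x + 165/73·y + 1365/73 = 0 ∩ |AE|² = 13250/73]
   → A = (200/73, -513/73)
3. D_x = 11195/2441  [B, A, D are collinear ∩ ED ⟂ BA]
4. D_y = 5004/2441  [B, A, D are collinear ∩ ED ⟂ BA]
   → D = (11195/2441, 5004/2441)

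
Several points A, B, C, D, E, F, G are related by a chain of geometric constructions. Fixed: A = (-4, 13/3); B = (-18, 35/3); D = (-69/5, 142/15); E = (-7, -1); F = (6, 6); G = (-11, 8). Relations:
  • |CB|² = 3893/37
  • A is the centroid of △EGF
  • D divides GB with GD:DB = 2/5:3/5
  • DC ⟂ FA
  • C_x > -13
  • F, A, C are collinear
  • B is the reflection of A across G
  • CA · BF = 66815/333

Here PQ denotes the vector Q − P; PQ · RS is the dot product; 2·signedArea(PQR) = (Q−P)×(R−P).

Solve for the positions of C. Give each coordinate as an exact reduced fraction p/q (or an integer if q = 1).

1. C_x = -470/37  [F, A, C are collinear ∩ DC ⟂ FA]
2. C_y = 320/111  [F, A, C are collinear ∩ DC ⟂ FA]
   → C = (-470/37, 320/111)

C = (-470/37, 320/111)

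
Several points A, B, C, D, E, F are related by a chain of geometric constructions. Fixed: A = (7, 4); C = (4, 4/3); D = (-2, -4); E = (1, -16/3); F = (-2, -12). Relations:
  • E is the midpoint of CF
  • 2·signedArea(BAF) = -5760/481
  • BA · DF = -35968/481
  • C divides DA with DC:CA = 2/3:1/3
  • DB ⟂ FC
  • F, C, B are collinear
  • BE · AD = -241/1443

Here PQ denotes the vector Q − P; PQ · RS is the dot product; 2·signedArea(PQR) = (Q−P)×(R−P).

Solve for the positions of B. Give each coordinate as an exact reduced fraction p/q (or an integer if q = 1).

B = (478/481, -2572/481)

1. B_x = 478/481  [F, C, B are collinear ∩ DB ⟂ FC]
2. B_y = -2572/481  [F, C, B are collinear ∩ DB ⟂ FC]
   → B = (478/481, -2572/481)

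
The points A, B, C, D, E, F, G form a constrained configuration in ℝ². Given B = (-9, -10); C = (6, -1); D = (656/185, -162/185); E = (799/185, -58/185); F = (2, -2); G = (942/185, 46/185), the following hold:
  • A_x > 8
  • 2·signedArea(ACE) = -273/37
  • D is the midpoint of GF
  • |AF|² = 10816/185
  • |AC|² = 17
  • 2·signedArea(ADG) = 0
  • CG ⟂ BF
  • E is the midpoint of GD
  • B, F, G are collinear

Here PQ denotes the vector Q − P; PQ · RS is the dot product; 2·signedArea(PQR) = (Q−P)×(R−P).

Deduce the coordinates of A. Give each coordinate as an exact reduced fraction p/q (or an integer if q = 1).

1. A_x = 1514/185  [2·signedArea(ADG) = 0 ∩ 2·signedArea(ACE) = -273/37]
2. A_y = 462/185  [2·signedArea(ADG) = 0 ∩ 2·signedArea(ACE) = -273/37]
   → A = (1514/185, 462/185)

A = (1514/185, 462/185)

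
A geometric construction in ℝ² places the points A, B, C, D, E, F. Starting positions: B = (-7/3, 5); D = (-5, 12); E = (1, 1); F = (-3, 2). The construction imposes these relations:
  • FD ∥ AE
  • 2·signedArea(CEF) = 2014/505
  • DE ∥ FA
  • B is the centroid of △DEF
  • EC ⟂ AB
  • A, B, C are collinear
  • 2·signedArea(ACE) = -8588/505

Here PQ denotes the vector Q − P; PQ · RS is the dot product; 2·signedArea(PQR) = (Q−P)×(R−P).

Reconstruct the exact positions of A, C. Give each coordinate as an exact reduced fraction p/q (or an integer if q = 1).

1. A_x = 3  [FD ∥ AE ∩ DE ∥ FA]
2. A_y = -9  [FD ∥ AE ∩ DE ∥ FA]
   → A = (3, -9)
3. C_x = -293/505  [A, B, C are collinear ∩ EC ⟂ AB]
4. C_y = 201/505  [A, B, C are collinear ∩ EC ⟂ AB]
   → C = (-293/505, 201/505)

A = (3, -9)
C = (-293/505, 201/505)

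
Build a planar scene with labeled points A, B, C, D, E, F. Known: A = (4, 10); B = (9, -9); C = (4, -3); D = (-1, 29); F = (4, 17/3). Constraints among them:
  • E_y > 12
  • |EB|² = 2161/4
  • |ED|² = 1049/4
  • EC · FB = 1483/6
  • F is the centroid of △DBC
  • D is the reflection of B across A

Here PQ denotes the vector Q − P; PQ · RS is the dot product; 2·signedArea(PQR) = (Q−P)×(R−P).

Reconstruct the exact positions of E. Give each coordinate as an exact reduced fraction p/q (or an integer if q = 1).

1. E_x = 3/2  [line -5·x + 44/3·y + -1099/6 = 0 ∩ |EB|² = 2161/4]
2. E_y = 13  [line -5·x + 44/3·y + -1099/6 = 0 ∩ |EB|² = 2161/4]
   → E = (3/2, 13)

E = (3/2, 13)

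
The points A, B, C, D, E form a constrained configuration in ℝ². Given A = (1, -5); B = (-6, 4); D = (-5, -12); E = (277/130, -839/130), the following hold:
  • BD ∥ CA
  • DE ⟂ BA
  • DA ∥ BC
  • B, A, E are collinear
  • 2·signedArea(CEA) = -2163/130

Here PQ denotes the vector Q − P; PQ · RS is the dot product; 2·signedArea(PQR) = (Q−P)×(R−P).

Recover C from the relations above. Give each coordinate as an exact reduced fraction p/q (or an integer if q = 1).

1. C_x = 0  [BD ∥ CA ∩ DA ∥ BC]
2. C_y = 11  [BD ∥ CA ∩ DA ∥ BC]
   → C = (0, 11)

C = (0, 11)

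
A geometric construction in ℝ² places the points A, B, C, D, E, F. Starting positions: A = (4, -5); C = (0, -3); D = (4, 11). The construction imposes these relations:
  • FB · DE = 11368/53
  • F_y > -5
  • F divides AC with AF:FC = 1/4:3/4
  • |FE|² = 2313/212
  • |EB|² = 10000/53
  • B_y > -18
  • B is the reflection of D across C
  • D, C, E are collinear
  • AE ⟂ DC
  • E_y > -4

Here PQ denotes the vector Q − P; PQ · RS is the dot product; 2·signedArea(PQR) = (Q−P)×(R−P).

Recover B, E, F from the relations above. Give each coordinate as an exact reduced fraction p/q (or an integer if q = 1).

B = (-4, -17)
E = (-12/53, -201/53)
F = (3, -9/2)

1. B_x = -4  [B is the reflection of D across C]
2. B_y = -17  [B is the reflection of D across C]
   → B = (-4, -17)
3. E_x = -12/53  [D, C, E are collinear ∩ AE ⟂ DC]
4. E_y = -201/53  [D, C, E are collinear ∩ AE ⟂ DC]
   → E = (-12/53, -201/53)
5. F_x = 3  [F divides AC with AF:FC = 1/4:3/4]
6. F_y = -9/2  [F divides AC with AF:FC = 1/4:3/4]
   → F = (3, -9/2)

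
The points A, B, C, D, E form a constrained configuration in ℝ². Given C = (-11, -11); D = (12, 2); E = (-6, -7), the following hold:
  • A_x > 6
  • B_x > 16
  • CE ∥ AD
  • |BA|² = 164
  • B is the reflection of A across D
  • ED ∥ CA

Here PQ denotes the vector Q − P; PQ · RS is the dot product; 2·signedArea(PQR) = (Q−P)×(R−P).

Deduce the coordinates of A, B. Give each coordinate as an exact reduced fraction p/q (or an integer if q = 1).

1. A_x = 7  [CE ∥ AD ∩ ED ∥ CA]
2. A_y = -2  [CE ∥ AD ∩ ED ∥ CA]
   → A = (7, -2)
3. B_x = 17  [B is the reflection of A across D]
4. B_y = 6  [B is the reflection of A across D]
   → B = (17, 6)

A = (7, -2)
B = (17, 6)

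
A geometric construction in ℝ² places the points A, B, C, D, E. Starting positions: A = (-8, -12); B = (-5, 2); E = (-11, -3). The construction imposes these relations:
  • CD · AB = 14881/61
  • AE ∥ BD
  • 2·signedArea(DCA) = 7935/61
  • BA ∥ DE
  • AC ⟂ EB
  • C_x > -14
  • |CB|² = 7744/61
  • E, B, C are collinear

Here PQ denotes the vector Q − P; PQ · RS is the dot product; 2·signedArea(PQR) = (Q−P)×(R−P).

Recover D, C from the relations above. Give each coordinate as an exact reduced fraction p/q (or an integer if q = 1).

C = (-833/61, -318/61)
D = (-8, 11)

1. D_x = -8  [BA ∥ DE ∩ AE ∥ BD]
2. D_y = 11  [BA ∥ DE ∩ AE ∥ BD]
   → D = (-8, 11)
3. C_x = -833/61  [E, B, C are collinear ∩ AC ⟂ EB]
4. C_y = -318/61  [E, B, C are collinear ∩ AC ⟂ EB]
   → C = (-833/61, -318/61)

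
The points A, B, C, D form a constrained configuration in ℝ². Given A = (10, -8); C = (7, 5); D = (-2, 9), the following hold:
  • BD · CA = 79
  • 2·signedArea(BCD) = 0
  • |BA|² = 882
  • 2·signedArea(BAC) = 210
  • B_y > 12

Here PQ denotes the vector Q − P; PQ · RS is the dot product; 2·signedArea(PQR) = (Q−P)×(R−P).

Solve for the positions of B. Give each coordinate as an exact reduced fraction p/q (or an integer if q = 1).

B = (-11, 13)

1. B_x = -11  [2·signedArea(BCD) = 0 ∩ BD · CA = 79]
2. B_y = 13  [2·signedArea(BCD) = 0 ∩ BD · CA = 79]
   → B = (-11, 13)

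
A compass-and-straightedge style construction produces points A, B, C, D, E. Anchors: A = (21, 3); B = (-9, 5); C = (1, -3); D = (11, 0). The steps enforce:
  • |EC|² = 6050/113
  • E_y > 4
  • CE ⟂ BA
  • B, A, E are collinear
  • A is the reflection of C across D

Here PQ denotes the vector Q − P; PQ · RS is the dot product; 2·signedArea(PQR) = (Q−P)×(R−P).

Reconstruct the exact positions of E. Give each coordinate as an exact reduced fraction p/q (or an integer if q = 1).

1. E_x = 168/113  [B, A, E are collinear ∩ CE ⟂ BA]
2. E_y = 486/113  [B, A, E are collinear ∩ CE ⟂ BA]
   → E = (168/113, 486/113)

E = (168/113, 486/113)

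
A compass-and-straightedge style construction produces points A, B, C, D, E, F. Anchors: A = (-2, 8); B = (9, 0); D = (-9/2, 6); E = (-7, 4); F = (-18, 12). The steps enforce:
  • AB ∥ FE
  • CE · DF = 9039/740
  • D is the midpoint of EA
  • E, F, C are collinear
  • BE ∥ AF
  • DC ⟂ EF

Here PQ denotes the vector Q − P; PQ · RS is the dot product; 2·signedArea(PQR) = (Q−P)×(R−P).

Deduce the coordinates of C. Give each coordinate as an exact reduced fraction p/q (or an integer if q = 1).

C = (-2337/370, 648/185)

1. C_x = -2337/370  [E, F, C are collinear ∩ DC ⟂ EF]
2. C_y = 648/185  [E, F, C are collinear ∩ DC ⟂ EF]
   → C = (-2337/370, 648/185)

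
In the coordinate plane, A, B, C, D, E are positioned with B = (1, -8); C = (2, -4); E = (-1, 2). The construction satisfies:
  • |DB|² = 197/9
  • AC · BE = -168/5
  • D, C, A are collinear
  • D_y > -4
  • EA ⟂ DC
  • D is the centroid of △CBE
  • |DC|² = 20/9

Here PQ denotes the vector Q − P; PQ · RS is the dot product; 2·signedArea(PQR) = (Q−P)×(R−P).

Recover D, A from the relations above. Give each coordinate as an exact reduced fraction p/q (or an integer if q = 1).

A = (-14/5, -8/5)
D = (2/3, -10/3)

1. D_x = 2/3  [D is the centroid of △CBE]
2. D_y = -10/3  [D is the centroid of △CBE]
   → D = (2/3, -10/3)
3. A_x = -14/5  [D, C, A are collinear ∩ EA ⟂ DC]
4. A_y = -8/5  [D, C, A are collinear ∩ EA ⟂ DC]
   → A = (-14/5, -8/5)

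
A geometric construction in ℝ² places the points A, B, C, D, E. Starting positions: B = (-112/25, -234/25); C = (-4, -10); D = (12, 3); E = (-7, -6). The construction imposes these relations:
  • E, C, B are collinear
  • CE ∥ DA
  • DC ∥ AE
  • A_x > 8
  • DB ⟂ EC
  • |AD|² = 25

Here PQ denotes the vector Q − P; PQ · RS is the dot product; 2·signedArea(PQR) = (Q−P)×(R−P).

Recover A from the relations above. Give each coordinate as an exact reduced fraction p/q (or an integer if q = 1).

A = (9, 7)

1. A_x = 9  [DC ∥ AE ∩ CE ∥ DA]
2. A_y = 7  [DC ∥ AE ∩ CE ∥ DA]
   → A = (9, 7)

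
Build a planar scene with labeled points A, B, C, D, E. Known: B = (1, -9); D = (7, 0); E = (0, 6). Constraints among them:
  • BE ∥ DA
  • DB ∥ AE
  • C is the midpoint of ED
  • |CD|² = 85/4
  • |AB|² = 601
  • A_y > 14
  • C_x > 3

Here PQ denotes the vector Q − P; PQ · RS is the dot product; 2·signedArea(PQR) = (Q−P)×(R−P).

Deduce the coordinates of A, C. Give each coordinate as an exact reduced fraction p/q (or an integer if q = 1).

1. A_x = 6  [DB ∥ AE ∩ BE ∥ DA]
2. A_y = 15  [DB ∥ AE ∩ BE ∥ DA]
   → A = (6, 15)
3. C_x = 7/2  [C is the midpoint of ED]
4. C_y = 3  [C is the midpoint of ED]
   → C = (7/2, 3)

A = (6, 15)
C = (7/2, 3)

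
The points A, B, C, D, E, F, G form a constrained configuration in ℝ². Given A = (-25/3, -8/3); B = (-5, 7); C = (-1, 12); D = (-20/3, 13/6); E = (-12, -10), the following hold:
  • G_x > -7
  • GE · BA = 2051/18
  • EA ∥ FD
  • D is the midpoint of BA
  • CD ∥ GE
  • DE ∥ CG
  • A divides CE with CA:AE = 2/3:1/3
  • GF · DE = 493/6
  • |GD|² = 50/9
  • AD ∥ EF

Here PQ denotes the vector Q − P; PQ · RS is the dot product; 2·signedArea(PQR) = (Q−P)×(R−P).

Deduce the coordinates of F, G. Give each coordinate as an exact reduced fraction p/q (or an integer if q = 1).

F = (-31/3, -31/6)
G = (-19/3, -1/6)

1. F_x = -31/3  [EA ∥ FD ∩ AD ∥ EF]
2. F_y = -31/6  [EA ∥ FD ∩ AD ∥ EF]
   → F = (-31/3, -31/6)
3. G_x = -19/3  [CD ∥ GE ∩ DE ∥ CG]
4. G_y = -1/6  [CD ∥ GE ∩ DE ∥ CG]
   → G = (-19/3, -1/6)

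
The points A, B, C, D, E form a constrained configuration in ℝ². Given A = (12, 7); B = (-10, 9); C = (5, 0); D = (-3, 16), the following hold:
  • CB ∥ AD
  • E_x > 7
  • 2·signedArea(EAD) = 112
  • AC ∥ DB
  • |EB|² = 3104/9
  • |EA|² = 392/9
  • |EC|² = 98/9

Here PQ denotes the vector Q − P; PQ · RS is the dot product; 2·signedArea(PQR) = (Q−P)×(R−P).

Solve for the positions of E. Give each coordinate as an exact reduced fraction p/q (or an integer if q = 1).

1. E_x = 22/3  [line -9·x + -15·y + 101 = 0 ∩ |EB|² = 3104/9]
2. E_y = 7/3  [line -9·x + -15·y + 101 = 0 ∩ |EB|² = 3104/9]
   → E = (22/3, 7/3)

E = (22/3, 7/3)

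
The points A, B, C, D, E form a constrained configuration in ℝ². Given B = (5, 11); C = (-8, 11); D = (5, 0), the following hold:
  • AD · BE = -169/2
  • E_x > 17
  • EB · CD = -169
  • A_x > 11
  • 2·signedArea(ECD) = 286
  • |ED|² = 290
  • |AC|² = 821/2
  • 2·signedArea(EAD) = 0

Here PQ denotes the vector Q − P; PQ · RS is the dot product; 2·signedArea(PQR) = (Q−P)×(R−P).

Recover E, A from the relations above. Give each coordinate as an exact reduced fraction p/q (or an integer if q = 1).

A = (23/2, 11/2)
E = (18, 11)

1. E_x = 18  [EB · CD = -169 ∩ 2·signedArea(ECD) = 286]
2. E_y = 11  [EB · CD = -169 ∩ 2·signedArea(ECD) = 286]
   → E = (18, 11)
3. A_x = 23/2  [2·signedArea(EAD) = 0 ∩ AD · BE = -169/2]
4. A_y = 11/2  [2·signedArea(EAD) = 0 ∩ AD · BE = -169/2]
   → A = (23/2, 11/2)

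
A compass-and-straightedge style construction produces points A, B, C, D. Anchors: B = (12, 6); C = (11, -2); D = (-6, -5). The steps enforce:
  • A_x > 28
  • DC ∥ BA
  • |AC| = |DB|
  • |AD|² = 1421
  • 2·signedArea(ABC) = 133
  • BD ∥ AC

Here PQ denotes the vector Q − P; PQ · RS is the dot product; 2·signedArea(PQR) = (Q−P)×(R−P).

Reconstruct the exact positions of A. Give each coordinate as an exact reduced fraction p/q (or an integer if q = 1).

1. A_x = 29  [BD ∥ AC ∩ DC ∥ BA]
2. A_y = 9  [BD ∥ AC ∩ DC ∥ BA]
   → A = (29, 9)

A = (29, 9)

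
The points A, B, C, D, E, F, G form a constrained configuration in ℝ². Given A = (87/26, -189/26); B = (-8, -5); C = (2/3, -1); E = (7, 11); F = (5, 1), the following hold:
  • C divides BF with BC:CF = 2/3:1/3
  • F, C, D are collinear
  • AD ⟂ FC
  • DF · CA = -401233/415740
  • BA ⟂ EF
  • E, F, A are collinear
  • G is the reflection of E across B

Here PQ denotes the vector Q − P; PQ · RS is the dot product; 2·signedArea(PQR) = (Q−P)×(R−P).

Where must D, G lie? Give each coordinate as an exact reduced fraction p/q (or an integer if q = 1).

D = (201/410, -2882/2665)
G = (-23, -21)

1. D_x = 201/410  [F, C, D are collinear ∩ AD ⟂ FC]
2. D_y = -2882/2665  [F, C, D are collinear ∩ AD ⟂ FC]
   → D = (201/410, -2882/2665)
3. G_x = -23  [G is the reflection of E across B]
4. G_y = -21  [G is the reflection of E across B]
   → G = (-23, -21)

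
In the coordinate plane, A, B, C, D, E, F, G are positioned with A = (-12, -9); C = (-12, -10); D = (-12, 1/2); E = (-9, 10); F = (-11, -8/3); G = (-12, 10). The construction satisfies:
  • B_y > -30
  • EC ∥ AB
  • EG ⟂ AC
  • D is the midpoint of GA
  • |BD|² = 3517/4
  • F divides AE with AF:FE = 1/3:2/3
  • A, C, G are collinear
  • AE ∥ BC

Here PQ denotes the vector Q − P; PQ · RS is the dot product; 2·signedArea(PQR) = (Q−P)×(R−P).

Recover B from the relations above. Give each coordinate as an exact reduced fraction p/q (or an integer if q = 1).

B = (-15, -29)

1. B_x = -15  [AE ∥ BC ∩ EC ∥ AB]
2. B_y = -29  [AE ∥ BC ∩ EC ∥ AB]
   → B = (-15, -29)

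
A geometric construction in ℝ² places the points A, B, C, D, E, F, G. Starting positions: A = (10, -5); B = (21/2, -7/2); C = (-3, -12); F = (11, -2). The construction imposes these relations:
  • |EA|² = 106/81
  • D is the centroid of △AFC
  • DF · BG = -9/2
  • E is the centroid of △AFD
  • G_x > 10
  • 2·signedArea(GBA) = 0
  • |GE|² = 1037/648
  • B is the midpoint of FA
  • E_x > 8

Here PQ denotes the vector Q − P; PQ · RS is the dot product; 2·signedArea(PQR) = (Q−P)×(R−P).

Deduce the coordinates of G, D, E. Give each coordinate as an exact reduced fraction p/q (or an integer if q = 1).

D = (6, -19/3)
E = (9, -40/9)
G = (41/4, -17/4)

1. D_x = 6  [D is the centroid of △AFC]
2. D_y = -19/3  [D is the centroid of △AFC]
   → D = (6, -19/3)
3. E_x = 9  [E is the centroid of △AFD]
4. E_y = -40/9  [E is the centroid of △AFD]
   → E = (9, -40/9)
5. G_x = 41/4  [2·signedArea(GBA) = 0 ∩ DF · BG = -9/2]
6. G_y = -17/4  [2·signedArea(GBA) = 0 ∩ DF · BG = -9/2]
   → G = (41/4, -17/4)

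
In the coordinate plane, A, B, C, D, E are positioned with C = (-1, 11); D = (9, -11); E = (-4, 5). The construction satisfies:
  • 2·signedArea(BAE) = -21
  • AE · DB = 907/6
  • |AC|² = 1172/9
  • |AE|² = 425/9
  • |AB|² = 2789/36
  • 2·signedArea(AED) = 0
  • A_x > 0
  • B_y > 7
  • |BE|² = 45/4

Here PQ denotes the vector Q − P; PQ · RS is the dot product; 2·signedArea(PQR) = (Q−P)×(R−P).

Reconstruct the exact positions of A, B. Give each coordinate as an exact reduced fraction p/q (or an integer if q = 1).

1. A_x = 1/3  [line 16·x + 13·y + -1 = 0 ∩ |AC|² = 1172/9]
2. A_y = -1/3  [line 16·x + 13·y + -1 = 0 ∩ |AC|² = 1172/9]
   → A = (1/3, -1/3)
3. B_x = -5/2  [2·signedArea(BAE) = -21 ∩ AE · DB = 907/6]
4. B_y = 8  [2·signedArea(BAE) = -21 ∩ AE · DB = 907/6]
   → B = (-5/2, 8)

A = (1/3, -1/3)
B = (-5/2, 8)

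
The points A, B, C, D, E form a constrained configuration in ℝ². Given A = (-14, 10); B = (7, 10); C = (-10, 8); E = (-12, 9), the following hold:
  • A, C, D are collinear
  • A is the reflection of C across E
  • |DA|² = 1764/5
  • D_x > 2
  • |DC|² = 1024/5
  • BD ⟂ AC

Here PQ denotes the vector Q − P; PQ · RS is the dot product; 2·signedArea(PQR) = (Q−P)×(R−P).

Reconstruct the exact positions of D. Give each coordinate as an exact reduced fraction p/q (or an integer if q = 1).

1. D_x = 14/5  [A, C, D are collinear ∩ BD ⟂ AC]
2. D_y = 8/5  [A, C, D are collinear ∩ BD ⟂ AC]
   → D = (14/5, 8/5)

D = (14/5, 8/5)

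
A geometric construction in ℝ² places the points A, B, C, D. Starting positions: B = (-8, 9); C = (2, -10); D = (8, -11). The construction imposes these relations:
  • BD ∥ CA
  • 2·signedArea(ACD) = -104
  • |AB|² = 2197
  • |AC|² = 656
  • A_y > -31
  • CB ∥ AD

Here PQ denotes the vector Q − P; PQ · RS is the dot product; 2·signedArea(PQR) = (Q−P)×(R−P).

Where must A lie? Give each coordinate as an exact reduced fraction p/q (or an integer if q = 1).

A = (18, -30)

1. A_x = 18  [CB ∥ AD ∩ BD ∥ CA]
2. A_y = -30  [CB ∥ AD ∩ BD ∥ CA]
   → A = (18, -30)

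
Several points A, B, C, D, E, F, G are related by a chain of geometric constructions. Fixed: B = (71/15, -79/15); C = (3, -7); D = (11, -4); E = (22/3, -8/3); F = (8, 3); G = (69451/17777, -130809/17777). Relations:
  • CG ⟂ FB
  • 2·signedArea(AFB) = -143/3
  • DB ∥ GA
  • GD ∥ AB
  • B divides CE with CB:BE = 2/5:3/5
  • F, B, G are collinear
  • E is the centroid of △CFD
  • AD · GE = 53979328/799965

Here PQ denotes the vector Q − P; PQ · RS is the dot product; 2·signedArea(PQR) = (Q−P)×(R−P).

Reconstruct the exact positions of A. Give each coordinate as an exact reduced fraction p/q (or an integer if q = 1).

A = (-629273/266655, -2299898/266655)

1. A_x = -629273/266655  [GD ∥ AB ∩ DB ∥ GA]
2. A_y = -2299898/266655  [GD ∥ AB ∩ DB ∥ GA]
   → A = (-629273/266655, -2299898/266655)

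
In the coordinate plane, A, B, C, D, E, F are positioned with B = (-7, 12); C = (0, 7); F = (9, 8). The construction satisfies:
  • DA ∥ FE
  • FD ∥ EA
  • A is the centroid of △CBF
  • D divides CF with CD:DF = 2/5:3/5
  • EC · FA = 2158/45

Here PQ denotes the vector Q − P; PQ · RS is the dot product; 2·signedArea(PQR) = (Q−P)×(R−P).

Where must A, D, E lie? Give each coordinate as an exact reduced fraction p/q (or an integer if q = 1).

A = (2/3, 9)
D = (18/5, 37/5)
E = (91/15, 48/5)

1. A_x = 2/3  [A is the centroid of △CBF]
2. A_y = 9  [A is the centroid of △CBF]
   → A = (2/3, 9)
3. D_x = 18/5  [D divides CF with CD:DF = 2/5:3/5]
4. D_y = 37/5  [D divides CF with CD:DF = 2/5:3/5]
   → D = (18/5, 37/5)
5. E_x = 91/15  [FD ∥ EA ∩ DA ∥ FE]
6. E_y = 48/5  [FD ∥ EA ∩ DA ∥ FE]
   → E = (91/15, 48/5)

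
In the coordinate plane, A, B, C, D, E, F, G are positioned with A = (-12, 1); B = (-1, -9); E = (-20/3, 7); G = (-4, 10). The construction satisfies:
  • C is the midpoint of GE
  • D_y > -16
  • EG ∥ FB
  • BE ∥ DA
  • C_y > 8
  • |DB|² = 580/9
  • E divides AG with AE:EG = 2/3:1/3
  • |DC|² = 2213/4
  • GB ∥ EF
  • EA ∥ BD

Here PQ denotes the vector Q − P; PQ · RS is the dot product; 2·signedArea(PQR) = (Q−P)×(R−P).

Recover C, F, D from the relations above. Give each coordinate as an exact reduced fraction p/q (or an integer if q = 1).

1. C_x = -16/3  [C is the midpoint of GE]
2. C_y = 17/2  [C is the midpoint of GE]
   → C = (-16/3, 17/2)
3. F_x = -11/3  [EG ∥ FB ∩ GB ∥ EF]
4. F_y = -12  [EG ∥ FB ∩ GB ∥ EF]
   → F = (-11/3, -12)
5. D_x = -19/3  [BE ∥ DA ∩ EA ∥ BD]
6. D_y = -15  [BE ∥ DA ∩ EA ∥ BD]
   → D = (-19/3, -15)

C = (-16/3, 17/2)
D = (-19/3, -15)
F = (-11/3, -12)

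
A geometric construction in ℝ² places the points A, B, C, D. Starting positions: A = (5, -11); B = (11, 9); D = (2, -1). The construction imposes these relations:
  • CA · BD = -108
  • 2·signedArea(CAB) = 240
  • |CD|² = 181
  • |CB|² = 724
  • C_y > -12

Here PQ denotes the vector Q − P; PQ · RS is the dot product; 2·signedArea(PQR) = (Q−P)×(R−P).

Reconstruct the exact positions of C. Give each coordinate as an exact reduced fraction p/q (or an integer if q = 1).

C = (-7, -11)

1. C_x = -7  [CA · BD = -108 ∩ 2·signedArea(CAB) = 240]
2. C_y = -11  [CA · BD = -108 ∩ 2·signedArea(CAB) = 240]
   → C = (-7, -11)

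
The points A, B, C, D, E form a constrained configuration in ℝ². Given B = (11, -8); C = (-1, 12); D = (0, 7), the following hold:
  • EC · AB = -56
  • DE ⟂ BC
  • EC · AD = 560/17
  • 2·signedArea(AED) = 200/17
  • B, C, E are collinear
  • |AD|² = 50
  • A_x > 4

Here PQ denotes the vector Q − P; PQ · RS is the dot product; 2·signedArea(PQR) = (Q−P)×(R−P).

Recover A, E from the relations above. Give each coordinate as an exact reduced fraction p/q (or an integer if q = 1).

1. E_x = 25/17  [B, C, E are collinear ∩ DE ⟂ BC]
2. E_y = 134/17  [B, C, E are collinear ∩ DE ⟂ BC]
   → E = (25/17, 134/17)
3. A_x = 5  [line 15/17·x + -25/17·y + -25/17 = 0 ∩ |AD|² = 50]
4. A_y = 2  [line 15/17·x + -25/17·y + -25/17 = 0 ∩ |AD|² = 50]
   → A = (5, 2)

A = (5, 2)
E = (25/17, 134/17)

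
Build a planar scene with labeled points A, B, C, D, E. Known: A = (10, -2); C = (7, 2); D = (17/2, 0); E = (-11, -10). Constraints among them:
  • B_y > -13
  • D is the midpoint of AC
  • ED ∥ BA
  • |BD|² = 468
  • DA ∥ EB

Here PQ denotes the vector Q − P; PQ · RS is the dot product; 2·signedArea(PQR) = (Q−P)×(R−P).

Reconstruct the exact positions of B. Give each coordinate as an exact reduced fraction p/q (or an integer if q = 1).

B = (-19/2, -12)

1. B_x = -19/2  [ED ∥ BA ∩ DA ∥ EB]
2. B_y = -12  [ED ∥ BA ∩ DA ∥ EB]
   → B = (-19/2, -12)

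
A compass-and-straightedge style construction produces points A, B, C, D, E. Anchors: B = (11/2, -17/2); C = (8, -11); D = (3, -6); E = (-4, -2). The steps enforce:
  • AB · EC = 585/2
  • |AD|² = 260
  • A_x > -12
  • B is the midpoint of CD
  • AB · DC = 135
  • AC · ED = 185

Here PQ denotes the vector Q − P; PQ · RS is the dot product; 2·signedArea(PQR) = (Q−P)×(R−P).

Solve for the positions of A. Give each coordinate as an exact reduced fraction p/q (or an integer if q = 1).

1. A_x = -11  [AC · ED = 185 ∩ AB · DC = 135]
2. A_y = 2  [AC · ED = 185 ∩ AB · DC = 135]
   → A = (-11, 2)

A = (-11, 2)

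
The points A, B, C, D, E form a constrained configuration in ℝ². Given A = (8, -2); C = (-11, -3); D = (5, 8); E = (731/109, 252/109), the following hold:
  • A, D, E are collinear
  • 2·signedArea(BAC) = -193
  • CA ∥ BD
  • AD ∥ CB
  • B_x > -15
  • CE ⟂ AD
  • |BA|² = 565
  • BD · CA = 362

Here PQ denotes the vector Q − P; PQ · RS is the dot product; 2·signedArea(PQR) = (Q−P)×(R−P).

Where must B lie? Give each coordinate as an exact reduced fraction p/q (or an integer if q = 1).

1. B_x = -14  [CA ∥ BD ∩ AD ∥ CB]
2. B_y = 7  [CA ∥ BD ∩ AD ∥ CB]
   → B = (-14, 7)

B = (-14, 7)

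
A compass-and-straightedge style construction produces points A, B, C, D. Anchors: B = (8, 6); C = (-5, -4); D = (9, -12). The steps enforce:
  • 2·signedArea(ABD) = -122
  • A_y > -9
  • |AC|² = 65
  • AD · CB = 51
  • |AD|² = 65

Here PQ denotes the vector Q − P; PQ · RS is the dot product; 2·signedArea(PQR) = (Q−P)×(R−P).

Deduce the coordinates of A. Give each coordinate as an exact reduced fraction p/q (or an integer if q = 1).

A = (2, -8)

1. A_x = 2  [2·signedArea(ABD) = -122 ∩ AD · CB = 51]
2. A_y = -8  [2·signedArea(ABD) = -122 ∩ AD · CB = 51]
   → A = (2, -8)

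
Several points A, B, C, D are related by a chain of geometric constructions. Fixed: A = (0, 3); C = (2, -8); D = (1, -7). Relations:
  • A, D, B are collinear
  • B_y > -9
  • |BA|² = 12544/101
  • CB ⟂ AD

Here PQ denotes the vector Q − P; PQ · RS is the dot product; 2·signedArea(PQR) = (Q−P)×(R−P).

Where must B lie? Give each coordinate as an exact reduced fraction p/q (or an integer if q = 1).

B = (112/101, -817/101)

1. B_x = 112/101  [A, D, B are collinear ∩ CB ⟂ AD]
2. B_y = -817/101  [A, D, B are collinear ∩ CB ⟂ AD]
   → B = (112/101, -817/101)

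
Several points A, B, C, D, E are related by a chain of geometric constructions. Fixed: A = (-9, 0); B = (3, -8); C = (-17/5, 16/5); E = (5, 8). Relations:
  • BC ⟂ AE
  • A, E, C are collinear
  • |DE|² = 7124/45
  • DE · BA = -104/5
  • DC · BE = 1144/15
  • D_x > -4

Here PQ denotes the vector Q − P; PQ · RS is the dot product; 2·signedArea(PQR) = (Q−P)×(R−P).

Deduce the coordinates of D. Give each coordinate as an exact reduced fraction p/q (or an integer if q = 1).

D = (-47/15, -8/5)

1. D_x = -47/15  [DE · BA = -104/5 ∩ DC · BE = 1144/15]
2. D_y = -8/5  [DE · BA = -104/5 ∩ DC · BE = 1144/15]
   → D = (-47/15, -8/5)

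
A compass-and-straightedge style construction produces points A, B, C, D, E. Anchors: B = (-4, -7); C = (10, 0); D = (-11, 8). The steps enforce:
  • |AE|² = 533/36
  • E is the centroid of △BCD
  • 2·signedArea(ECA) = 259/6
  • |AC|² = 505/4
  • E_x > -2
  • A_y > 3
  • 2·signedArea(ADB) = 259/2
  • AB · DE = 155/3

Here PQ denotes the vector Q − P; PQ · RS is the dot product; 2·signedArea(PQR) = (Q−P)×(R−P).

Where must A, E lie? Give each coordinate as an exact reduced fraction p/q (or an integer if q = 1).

A = (-1/2, 4)
E = (-5/3, 1/3)

1. A_x = -1/2  [line 15·x + 7·y + -41/2 = 0 ∩ |AC|² = 505/4]
2. A_y = 4  [line 15·x + 7·y + -41/2 = 0 ∩ |AC|² = 505/4]
   → A = (-1/2, 4)
3. E_x = -5/3  [E is the centroid of △BCD]
4. E_y = 1/3  [E is the centroid of △BCD]
   → E = (-5/3, 1/3)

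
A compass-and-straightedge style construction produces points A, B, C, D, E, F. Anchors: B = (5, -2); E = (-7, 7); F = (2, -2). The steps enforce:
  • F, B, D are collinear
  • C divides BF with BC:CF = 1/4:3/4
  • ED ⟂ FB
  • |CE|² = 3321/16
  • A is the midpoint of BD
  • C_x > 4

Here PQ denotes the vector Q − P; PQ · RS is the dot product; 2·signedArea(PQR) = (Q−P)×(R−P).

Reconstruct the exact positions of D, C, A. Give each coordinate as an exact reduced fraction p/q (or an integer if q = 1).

1. D_x = -7  [F, B, D are collinear ∩ ED ⟂ FB]
2. D_y = -2  [F, B, D are collinear ∩ ED ⟂ FB]
   → D = (-7, -2)
3. C_x = 17/4  [C divides BF with BC:CF = 1/4:3/4]
4. C_y = -2  [C divides BF with BC:CF = 1/4:3/4]
   → C = (17/4, -2)
5. A_x = -1  [A is the midpoint of BD]
6. A_y = -2  [A is the midpoint of BD]
   → A = (-1, -2)

A = (-1, -2)
C = (17/4, -2)
D = (-7, -2)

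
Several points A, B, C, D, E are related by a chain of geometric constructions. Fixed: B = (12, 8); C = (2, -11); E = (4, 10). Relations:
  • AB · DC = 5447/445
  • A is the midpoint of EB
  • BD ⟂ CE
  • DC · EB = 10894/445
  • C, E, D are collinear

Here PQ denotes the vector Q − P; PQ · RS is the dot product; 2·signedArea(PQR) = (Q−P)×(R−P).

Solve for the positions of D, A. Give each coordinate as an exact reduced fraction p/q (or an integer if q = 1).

1. D_x = 1728/445  [C, E, D are collinear ∩ BD ⟂ CE]
2. D_y = 3904/445  [C, E, D are collinear ∩ BD ⟂ CE]
   → D = (1728/445, 3904/445)
3. A_x = 8  [A is the midpoint of EB]
4. A_y = 9  [A is the midpoint of EB]
   → A = (8, 9)

A = (8, 9)
D = (1728/445, 3904/445)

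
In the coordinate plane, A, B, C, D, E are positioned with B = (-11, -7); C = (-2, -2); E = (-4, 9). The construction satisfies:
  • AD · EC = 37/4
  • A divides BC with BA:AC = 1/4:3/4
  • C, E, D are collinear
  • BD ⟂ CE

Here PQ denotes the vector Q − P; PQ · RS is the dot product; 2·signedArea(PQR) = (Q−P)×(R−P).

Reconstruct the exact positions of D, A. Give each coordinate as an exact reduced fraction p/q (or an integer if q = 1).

1. D_x = -176/125  [C, E, D are collinear ∩ BD ⟂ CE]
2. D_y = -657/125  [C, E, D are collinear ∩ BD ⟂ CE]
   → D = (-176/125, -657/125)
3. A_x = -35/4  [A divides BC with BA:AC = 1/4:3/4]
4. A_y = -23/4  [A divides BC with BA:AC = 1/4:3/4]
   → A = (-35/4, -23/4)

A = (-35/4, -23/4)
D = (-176/125, -657/125)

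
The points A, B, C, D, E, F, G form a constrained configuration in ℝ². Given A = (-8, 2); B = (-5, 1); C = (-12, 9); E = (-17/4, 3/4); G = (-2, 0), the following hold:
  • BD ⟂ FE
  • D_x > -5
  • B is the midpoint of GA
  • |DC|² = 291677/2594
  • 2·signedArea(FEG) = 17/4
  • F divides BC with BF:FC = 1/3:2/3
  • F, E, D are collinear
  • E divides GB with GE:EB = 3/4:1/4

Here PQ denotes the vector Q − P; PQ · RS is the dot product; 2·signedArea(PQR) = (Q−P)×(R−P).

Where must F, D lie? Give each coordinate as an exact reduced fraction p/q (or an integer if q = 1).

1. F_x = -22/3  [F divides BC with BF:FC = 1/3:2/3]
2. F_y = 11/3  [F divides BC with BF:FC = 1/3:2/3]
   → F = (-22/3, 11/3)
3. D_x = -12375/2594  [F, E, D are collinear ∩ BD ⟂ FE]
4. D_y = 3223/2594  [F, E, D are collinear ∩ BD ⟂ FE]
   → D = (-12375/2594, 3223/2594)

D = (-12375/2594, 3223/2594)
F = (-22/3, 11/3)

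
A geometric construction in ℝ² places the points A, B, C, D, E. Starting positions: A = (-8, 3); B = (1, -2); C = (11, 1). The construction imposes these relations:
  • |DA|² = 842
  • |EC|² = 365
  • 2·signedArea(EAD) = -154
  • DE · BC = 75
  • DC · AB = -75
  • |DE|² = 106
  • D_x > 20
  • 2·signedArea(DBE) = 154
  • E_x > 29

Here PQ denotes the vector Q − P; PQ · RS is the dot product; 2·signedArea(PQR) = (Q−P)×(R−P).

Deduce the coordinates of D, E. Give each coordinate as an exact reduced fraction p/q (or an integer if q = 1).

D = (21, 4)
E = (30, -1)

1. D_x = 21  [line -9·x + 5·y + 169 = 0 ∩ |DA|² = 842]
2. D_y = 4  [line -9·x + 5·y + 169 = 0 ∩ |DA|² = 842]
   → D = (21, 4)
3. E_x = 30  [DE · BC = 75 ∩ 2·signedArea(EAD) = -154]
4. E_y = -1  [DE · BC = 75 ∩ 2·signedArea(EAD) = -154]
   → E = (30, -1)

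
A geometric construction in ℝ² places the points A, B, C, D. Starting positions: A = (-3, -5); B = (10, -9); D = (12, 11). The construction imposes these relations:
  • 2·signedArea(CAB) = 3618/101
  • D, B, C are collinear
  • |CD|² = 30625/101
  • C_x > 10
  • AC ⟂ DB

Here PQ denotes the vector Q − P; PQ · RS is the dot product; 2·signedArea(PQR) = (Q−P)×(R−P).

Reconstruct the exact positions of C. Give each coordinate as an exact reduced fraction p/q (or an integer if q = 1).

C = (1037/101, -639/101)

1. C_x = 1037/101  [D, B, C are collinear ∩ AC ⟂ DB]
2. C_y = -639/101  [D, B, C are collinear ∩ AC ⟂ DB]
   → C = (1037/101, -639/101)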